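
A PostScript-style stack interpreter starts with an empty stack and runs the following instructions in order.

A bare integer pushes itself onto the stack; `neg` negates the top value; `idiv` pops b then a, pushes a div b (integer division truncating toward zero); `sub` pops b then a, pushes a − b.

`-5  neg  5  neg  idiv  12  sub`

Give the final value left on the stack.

-5   -> [-5]
neg  -> [5]
5    -> [5, 5]
neg  -> [5, -5]
idiv -> [-1]
12   -> [-1, 12]
sub  -> [-13]

-13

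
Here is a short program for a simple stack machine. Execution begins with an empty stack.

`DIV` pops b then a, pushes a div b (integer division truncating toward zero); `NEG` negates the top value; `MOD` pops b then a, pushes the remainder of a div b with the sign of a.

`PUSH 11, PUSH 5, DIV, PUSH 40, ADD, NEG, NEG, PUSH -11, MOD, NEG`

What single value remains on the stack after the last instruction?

PUSH 11  -> 11
PUSH 5   -> 11 5
DIV      -> 2
PUSH 40  -> 2 40
ADD      -> 42
NEG      -> -42
NEG      -> 42
PUSH -11 -> 42 -11
MOD      -> 9
NEG      -> -9

-9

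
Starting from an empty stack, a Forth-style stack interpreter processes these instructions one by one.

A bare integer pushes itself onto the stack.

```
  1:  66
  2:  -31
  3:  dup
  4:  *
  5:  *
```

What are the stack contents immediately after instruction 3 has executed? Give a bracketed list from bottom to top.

66  → [66]
-31 → [66, -31]
dup → [66, -31, -31]

[66, -31, -31]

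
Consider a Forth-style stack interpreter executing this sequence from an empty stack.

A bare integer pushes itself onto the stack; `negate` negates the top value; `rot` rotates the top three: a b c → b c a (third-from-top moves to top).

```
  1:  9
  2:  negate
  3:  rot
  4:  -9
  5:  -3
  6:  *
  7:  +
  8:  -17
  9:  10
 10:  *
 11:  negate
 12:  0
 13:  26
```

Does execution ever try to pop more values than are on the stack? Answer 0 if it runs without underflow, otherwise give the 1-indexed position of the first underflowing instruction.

9       [9]
negate  [-9]
rot  — needs 3 operands, stack has 1 → underflow

3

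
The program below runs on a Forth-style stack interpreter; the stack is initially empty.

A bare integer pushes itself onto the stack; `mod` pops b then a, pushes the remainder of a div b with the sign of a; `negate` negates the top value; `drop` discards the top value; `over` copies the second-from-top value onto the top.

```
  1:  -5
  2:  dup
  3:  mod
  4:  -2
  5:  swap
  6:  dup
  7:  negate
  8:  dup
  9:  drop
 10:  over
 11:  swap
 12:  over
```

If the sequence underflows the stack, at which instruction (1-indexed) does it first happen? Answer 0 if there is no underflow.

-5     → [-5]
dup    → [-5, -5]
mod    → [0]
-2     → [0, -2]
swap   → [-2, 0]
dup    → [-2, 0, 0]
negate → [-2, 0, 0]
dup    → [-2, 0, 0, 0]
drop   → [-2, 0, 0]
over   → [-2, 0, 0, 0]
swap   → [-2, 0, 0, 0]
over   → [-2, 0, 0, 0, 0]

0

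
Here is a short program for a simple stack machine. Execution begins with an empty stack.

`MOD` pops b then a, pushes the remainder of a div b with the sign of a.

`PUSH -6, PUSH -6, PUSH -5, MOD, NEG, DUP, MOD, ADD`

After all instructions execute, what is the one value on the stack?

PUSH -6 → [-6]
PUSH -6 → [-6, -6]
PUSH -5 → [-6, -6, -5]
MOD     → [-6, -1]
NEG     → [-6, 1]
DUP     → [-6, 1, 1]
MOD     → [-6, 0]
ADD     → [-6]

-6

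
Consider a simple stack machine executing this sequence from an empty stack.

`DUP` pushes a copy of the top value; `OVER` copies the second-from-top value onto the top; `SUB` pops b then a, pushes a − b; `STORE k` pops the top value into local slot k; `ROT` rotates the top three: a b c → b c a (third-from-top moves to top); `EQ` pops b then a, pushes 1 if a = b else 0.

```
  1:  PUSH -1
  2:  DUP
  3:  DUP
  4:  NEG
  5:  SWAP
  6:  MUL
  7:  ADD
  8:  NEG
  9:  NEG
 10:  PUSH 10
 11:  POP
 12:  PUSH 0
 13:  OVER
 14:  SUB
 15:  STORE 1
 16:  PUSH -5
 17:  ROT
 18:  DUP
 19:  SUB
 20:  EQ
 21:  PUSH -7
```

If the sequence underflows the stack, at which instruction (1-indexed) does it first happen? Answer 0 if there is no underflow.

17

PUSH -1 -> [-1]
DUP     -> [-1, -1]
DUP     -> [-1, -1, -1]
NEG     -> [-1, -1, 1]
SWAP    -> [-1, 1, -1]
MUL     -> [-1, -1]
ADD     -> [-2]
NEG     -> [2]
NEG     -> [-2]
PUSH 10 -> [-2, 10]
POP     -> [-2]
PUSH 0  -> [-2, 0]
OVER    -> [-2, 0, -2]
SUB     -> [-2, 2]
STORE 1 -> [-2]
PUSH -5 -> [-2, -5]
ROT  — needs 3 operands, stack has 2 → underflow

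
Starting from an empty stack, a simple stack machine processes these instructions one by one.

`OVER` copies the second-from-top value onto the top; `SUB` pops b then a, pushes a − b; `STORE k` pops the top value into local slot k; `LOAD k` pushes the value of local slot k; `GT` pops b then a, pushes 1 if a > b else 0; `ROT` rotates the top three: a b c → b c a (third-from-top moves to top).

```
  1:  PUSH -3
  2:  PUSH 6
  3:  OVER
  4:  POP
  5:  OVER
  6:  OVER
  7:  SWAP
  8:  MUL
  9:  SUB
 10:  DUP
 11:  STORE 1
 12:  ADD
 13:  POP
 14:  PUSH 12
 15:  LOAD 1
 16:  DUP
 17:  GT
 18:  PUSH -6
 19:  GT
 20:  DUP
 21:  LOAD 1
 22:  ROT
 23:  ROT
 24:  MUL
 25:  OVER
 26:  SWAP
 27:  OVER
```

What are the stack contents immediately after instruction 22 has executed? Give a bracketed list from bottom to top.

[12, 1, 24, 1]

PUSH -3 : [-3]
PUSH 6  : [-3, 6]
OVER    : [-3, 6, -3]
POP     : [-3, 6]
OVER    : [-3, 6, -3]
OVER    : [-3, 6, -3, 6]
SWAP    : [-3, 6, 6, -3]
MUL     : [-3, 6, -18]
SUB     : [-3, 24]
DUP     : [-3, 24, 24]
STORE 1 : [-3, 24]
ADD     : [21]
POP     : []
PUSH 12 : [12]
LOAD 1  : [12, 24]
DUP     : [12, 24, 24]
GT      : [12, 0]
PUSH -6 : [12, 0, -6]
GT      : [12, 1]
DUP     : [12, 1, 1]
LOAD 1  : [12, 1, 1, 24]
ROT     : [12, 1, 24, 1]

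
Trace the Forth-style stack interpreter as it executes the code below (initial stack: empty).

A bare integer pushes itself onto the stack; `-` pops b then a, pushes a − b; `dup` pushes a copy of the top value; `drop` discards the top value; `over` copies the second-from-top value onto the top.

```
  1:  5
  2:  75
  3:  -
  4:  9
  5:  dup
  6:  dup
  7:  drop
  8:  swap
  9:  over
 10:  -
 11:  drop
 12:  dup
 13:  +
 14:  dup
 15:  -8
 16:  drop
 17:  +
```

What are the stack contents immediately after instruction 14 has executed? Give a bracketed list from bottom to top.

[-70, 18, 18]

5    -> 5
75   -> 5 75
-    -> -70
9    -> -70 9
dup  -> -70 9 9
dup  -> -70 9 9 9
drop -> -70 9 9
swap -> -70 9 9
over -> -70 9 9 9
-    -> -70 9 0
drop -> -70 9
dup  -> -70 9 9
+    -> -70 18
dup  -> -70 18 18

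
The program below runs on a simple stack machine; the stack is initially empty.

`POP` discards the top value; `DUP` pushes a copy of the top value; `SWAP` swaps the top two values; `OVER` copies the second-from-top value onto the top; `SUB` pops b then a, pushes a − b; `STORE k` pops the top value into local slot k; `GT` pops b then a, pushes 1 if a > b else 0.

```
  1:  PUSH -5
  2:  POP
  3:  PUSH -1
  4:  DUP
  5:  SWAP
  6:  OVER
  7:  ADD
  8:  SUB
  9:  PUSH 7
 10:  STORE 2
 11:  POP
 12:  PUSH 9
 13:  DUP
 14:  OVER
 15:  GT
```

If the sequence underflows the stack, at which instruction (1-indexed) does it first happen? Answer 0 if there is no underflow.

PUSH -5  -5
POP      (empty)
PUSH -1  -1
DUP      -1 -1
SWAP     -1 -1
OVER     -1 -1 -1
ADD      -1 -2
SUB      1
PUSH 7   1 7
STORE 2  1
POP      (empty)
PUSH 9   9
DUP      9 9
OVER     9 9 9
GT       9 0

0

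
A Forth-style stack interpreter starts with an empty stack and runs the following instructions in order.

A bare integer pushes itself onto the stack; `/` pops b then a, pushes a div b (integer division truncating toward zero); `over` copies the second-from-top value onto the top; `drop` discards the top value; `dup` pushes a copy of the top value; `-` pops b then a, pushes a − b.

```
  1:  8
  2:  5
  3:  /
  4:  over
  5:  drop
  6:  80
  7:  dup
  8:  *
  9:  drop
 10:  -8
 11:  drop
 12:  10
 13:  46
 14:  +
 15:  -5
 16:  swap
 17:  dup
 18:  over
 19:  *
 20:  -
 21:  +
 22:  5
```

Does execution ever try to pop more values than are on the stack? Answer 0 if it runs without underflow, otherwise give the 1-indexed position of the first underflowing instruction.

8 -> [8]
5 -> [8, 5]
/ -> [1]
over  — needs 2 operands, stack has 1 → underflow

4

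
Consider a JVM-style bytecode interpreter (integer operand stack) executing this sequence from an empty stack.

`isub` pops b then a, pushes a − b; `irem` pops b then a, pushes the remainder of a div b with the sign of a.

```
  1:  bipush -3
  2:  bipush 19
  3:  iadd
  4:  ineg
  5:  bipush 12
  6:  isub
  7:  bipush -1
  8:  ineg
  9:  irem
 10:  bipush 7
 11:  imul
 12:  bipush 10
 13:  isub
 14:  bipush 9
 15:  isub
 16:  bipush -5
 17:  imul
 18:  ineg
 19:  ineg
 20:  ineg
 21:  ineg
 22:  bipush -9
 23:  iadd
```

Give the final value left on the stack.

bipush -3 -> [-3]
bipush 19 -> [-3, 19]
iadd      -> [16]
ineg      -> [-16]
bipush 12 -> [-16, 12]
isub      -> [-28]
bipush -1 -> [-28, -1]
ineg      -> [-28, 1]
irem      -> [0]
bipush 7  -> [0, 7]
imul      -> [0]
bipush 10 -> [0, 10]
isub      -> [-10]
bipush 9  -> [-10, 9]
isub      -> [-19]
bipush -5 -> [-19, -5]
imul      -> [95]
ineg      -> [-95]
ineg      -> [95]
ineg      -> [-95]
ineg      -> [95]
bipush -9 -> [95, -9]
iadd      -> [86]

86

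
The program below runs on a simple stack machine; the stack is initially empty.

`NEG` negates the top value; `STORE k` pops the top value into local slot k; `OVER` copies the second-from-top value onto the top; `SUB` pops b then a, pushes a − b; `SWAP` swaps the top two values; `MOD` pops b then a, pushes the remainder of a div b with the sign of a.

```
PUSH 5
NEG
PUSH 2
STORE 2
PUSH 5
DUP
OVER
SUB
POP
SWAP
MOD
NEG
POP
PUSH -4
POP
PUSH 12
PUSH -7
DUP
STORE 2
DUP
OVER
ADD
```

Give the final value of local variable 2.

PUSH 5   [5]
NEG      [-5]
PUSH 2   [-5, 2]
STORE 2  [-5]
PUSH 5   [-5, 5]
DUP      [-5, 5, 5]
OVER     [-5, 5, 5, 5]
SUB      [-5, 5, 0]
POP      [-5, 5]
SWAP     [5, -5]
MOD      [0]
NEG      [0]
POP      []
PUSH -4  [-4]
POP      []
PUSH 12  [12]
PUSH -7  [12, -7]
DUP      [12, -7, -7]
STORE 2  [12, -7]
DUP      [12, -7, -7]
OVER     [12, -7, -7, -7]
ADD      [12, -7, -14]

-7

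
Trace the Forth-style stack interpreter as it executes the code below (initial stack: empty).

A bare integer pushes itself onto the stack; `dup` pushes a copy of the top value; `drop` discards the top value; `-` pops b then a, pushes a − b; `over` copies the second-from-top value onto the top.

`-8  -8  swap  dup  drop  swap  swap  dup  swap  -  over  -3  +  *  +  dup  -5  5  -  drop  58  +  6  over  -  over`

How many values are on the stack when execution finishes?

-8   -> -8
-8   -> -8 -8
swap -> -8 -8
dup  -> -8 -8 -8
drop -> -8 -8
swap -> -8 -8
swap -> -8 -8
dup  -> -8 -8 -8
swap -> -8 -8 -8
-    -> -8 0
over -> -8 0 -8
-3   -> -8 0 -8 -3
+    -> -8 0 -11
*    -> -8 0
+    -> -8
dup  -> -8 -8
-5   -> -8 -8 -5
5    -> -8 -8 -5 5
-    -> -8 -8 -10
drop -> -8 -8
58   -> -8 -8 58
+    -> -8 50
6    -> -8 50 6
over -> -8 50 6 50
-    -> -8 50 -44
over -> -8 50 -44 50

4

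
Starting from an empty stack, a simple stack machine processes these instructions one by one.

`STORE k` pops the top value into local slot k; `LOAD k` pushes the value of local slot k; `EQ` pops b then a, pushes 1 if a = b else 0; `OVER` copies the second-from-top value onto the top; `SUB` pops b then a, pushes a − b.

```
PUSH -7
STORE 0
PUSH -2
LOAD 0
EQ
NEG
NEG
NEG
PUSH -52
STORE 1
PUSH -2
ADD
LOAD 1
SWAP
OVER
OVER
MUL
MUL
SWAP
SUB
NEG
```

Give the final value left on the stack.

156

PUSH -7  -> -7
STORE 0  -> (empty)
PUSH -2  -> -2
LOAD 0   -> -2 -7
EQ       -> 0
NEG      -> 0
NEG      -> 0
NEG      -> 0
PUSH -52 -> 0 -52
STORE 1  -> 0
PUSH -2  -> 0 -2
ADD      -> -2
LOAD 1   -> -2 -52
SWAP     -> -52 -2
OVER     -> -52 -2 -52
OVER     -> -52 -2 -52 -2
MUL      -> -52 -2 104
MUL      -> -52 -208
SWAP     -> -208 -52
SUB      -> -156
NEG      -> 156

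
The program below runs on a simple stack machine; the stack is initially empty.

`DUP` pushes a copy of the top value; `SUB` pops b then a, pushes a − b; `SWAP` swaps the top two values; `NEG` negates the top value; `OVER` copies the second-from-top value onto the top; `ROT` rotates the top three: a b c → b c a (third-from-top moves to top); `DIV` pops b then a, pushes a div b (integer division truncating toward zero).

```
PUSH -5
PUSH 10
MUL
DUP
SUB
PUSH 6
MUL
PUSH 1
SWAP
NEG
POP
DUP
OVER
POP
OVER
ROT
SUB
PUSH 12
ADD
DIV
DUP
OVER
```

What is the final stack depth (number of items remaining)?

PUSH -5  [-5]
PUSH 10  [-5, 10]
MUL      [-50]
DUP      [-50, -50]
SUB      [0]
PUSH 6   [0, 6]
MUL      [0]
PUSH 1   [0, 1]
SWAP     [1, 0]
NEG      [1, 0]
POP      [1]
DUP      [1, 1]
OVER     [1, 1, 1]
POP      [1, 1]
OVER     [1, 1, 1]
ROT      [1, 1, 1]
SUB      [1, 0]
PUSH 12  [1, 0, 12]
ADD      [1, 12]
DIV      [0]
DUP      [0, 0]
OVER     [0, 0, 0]

3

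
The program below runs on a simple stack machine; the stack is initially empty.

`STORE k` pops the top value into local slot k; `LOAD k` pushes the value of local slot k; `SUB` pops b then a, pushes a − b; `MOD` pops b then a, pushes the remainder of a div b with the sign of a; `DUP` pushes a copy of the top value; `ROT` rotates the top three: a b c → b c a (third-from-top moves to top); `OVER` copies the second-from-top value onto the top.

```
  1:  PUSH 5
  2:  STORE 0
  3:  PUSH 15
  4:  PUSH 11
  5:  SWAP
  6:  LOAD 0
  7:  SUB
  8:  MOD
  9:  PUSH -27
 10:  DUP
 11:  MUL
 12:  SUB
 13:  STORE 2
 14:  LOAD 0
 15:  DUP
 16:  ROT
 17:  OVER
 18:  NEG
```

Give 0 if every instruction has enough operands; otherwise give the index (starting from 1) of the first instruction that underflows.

16

PUSH 5   -> 5
STORE 0  -> (empty)
PUSH 15  -> 15
PUSH 11  -> 15 11
SWAP     -> 11 15
LOAD 0   -> 11 15 5
SUB      -> 11 10
MOD      -> 1
PUSH -27 -> 1 -27
DUP      -> 1 -27 -27
MUL      -> 1 729
SUB      -> -728
STORE 2  -> (empty)
LOAD 0   -> 5
DUP      -> 5 5
ROT  — needs 3 operands, stack has 2 → underflow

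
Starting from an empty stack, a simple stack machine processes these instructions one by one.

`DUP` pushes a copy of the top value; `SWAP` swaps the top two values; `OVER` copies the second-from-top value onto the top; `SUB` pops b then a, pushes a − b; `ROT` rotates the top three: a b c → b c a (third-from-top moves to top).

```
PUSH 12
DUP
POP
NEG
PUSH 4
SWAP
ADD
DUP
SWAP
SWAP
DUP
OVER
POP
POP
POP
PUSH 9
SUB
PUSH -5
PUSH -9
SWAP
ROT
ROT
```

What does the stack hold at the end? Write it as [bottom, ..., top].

[-5, -17, -9]

PUSH 12  [12]
DUP      [12, 12]
POP      [12]
NEG      [-12]
PUSH 4   [-12, 4]
SWAP     [4, -12]
ADD      [-8]
DUP      [-8, -8]
SWAP     [-8, -8]
SWAP     [-8, -8]
DUP      [-8, -8, -8]
OVER     [-8, -8, -8, -8]
POP      [-8, -8, -8]
POP      [-8, -8]
POP      [-8]
PUSH 9   [-8, 9]
SUB      [-17]
PUSH -5  [-17, -5]
PUSH -9  [-17, -5, -9]
SWAP     [-17, -9, -5]
ROT      [-9, -5, -17]
ROT      [-5, -17, -9]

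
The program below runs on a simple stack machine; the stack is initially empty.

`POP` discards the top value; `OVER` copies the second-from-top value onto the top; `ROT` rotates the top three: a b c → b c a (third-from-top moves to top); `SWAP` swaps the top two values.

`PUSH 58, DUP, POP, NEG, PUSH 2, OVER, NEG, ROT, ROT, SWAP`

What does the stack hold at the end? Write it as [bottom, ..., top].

[58, 2, -58]

PUSH 58 : 58
DUP     : 58 58
POP     : 58
NEG     : -58
PUSH 2  : -58 2
OVER    : -58 2 -58
NEG     : -58 2 58
ROT     : 2 58 -58
ROT     : 58 -58 2
SWAP    : 58 2 -58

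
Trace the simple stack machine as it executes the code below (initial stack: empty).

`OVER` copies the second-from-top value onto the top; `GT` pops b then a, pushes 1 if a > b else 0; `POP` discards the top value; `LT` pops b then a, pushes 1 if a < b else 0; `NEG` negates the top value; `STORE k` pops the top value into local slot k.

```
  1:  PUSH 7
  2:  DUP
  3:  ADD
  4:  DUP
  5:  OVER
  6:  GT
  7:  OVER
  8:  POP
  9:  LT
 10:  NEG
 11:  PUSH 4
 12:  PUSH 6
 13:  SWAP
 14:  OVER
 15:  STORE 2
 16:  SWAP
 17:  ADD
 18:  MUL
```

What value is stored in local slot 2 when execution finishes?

6

PUSH 7  → 7
DUP     → 7 7
ADD     → 14
DUP     → 14 14
OVER    → 14 14 14
GT      → 14 0
OVER    → 14 0 14
POP     → 14 0
LT      → 0
NEG     → 0
PUSH 4  → 0 4
PUSH 6  → 0 4 6
SWAP    → 0 6 4
OVER    → 0 6 4 6
STORE 2 → 0 6 4
SWAP    → 0 4 6
ADD     → 0 10
MUL     → 0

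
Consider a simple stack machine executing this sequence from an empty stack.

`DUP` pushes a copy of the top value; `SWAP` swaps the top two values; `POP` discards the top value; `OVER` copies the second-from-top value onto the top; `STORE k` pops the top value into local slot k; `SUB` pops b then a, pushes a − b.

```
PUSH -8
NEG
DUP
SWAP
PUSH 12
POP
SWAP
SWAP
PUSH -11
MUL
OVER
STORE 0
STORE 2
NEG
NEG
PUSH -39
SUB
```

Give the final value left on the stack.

PUSH -8   [-8]
NEG       [8]
DUP       [8, 8]
SWAP      [8, 8]
PUSH 12   [8, 8, 12]
POP       [8, 8]
SWAP      [8, 8]
SWAP      [8, 8]
PUSH -11  [8, 8, -11]
MUL       [8, -88]
OVER      [8, -88, 8]
STORE 0   [8, -88]
STORE 2   [8]
NEG       [-8]
NEG       [8]
PUSH -39  [8, -39]
SUB       [47]

47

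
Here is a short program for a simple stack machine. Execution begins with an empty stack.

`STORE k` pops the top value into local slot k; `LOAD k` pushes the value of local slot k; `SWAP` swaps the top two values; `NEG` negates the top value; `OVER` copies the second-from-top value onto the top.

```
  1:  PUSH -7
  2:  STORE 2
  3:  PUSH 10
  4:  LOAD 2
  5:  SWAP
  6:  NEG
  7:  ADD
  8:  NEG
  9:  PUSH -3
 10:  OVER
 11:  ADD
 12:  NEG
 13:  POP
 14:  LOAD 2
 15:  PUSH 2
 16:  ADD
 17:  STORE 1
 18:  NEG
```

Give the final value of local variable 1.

PUSH -7 : -7
STORE 2 : (empty)
PUSH 10 : 10
LOAD 2  : 10 -7
SWAP    : -7 10
NEG     : -7 -10
ADD     : -17
NEG     : 17
PUSH -3 : 17 -3
OVER    : 17 -3 17
ADD     : 17 14
NEG     : 17 -14
POP     : 17
LOAD 2  : 17 -7
PUSH 2  : 17 -7 2
ADD     : 17 -5
STORE 1 : 17
NEG     : -17

-5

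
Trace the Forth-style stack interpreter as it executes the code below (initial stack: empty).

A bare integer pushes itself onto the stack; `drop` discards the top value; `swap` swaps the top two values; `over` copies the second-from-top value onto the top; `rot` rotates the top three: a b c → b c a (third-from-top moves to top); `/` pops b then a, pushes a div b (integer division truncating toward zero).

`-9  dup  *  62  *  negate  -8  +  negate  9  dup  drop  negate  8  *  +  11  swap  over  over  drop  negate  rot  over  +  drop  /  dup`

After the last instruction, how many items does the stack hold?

2

-9     : [-9]
dup    : [-9, -9]
*      : [81]
62     : [81, 62]
*      : [5022]
negate : [-5022]
-8     : [-5022, -8]
+      : [-5030]
negate : [5030]
9      : [5030, 9]
dup    : [5030, 9, 9]
drop   : [5030, 9]
negate : [5030, -9]
8      : [5030, -9, 8]
*      : [5030, -72]
+      : [4958]
11     : [4958, 11]
swap   : [11, 4958]
over   : [11, 4958, 11]
over   : [11, 4958, 11, 4958]
drop   : [11, 4958, 11]
negate : [11, 4958, -11]
rot    : [4958, -11, 11]
over   : [4958, -11, 11, -11]
+      : [4958, -11, 0]
drop   : [4958, -11]
/      : [-450]
dup    : [-450, -450]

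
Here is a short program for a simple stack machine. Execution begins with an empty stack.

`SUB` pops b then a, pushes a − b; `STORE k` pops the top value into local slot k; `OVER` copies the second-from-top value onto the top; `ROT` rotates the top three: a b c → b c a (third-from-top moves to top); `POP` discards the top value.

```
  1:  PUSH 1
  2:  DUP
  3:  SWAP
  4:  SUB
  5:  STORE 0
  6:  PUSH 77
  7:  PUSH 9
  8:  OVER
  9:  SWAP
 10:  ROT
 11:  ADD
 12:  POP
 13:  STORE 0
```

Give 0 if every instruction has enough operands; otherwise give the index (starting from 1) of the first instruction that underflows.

PUSH 1  : 1
DUP     : 1 1
SWAP    : 1 1
SUB     : 0
STORE 0 : (empty)
PUSH 77 : 77
PUSH 9  : 77 9
OVER    : 77 9 77
SWAP    : 77 77 9
ROT     : 77 9 77
ADD     : 77 86
POP     : 77
STORE 0 : (empty)

0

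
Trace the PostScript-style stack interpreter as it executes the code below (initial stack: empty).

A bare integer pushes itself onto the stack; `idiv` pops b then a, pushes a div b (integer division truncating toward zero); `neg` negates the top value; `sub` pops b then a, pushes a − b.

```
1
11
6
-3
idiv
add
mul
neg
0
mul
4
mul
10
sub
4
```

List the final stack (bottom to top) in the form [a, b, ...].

1    -> [1]
11   -> [1, 11]
6    -> [1, 11, 6]
-3   -> [1, 11, 6, -3]
idiv -> [1, 11, -2]
add  -> [1, 9]
mul  -> [9]
neg  -> [-9]
0    -> [-9, 0]
mul  -> [0]
4    -> [0, 4]
mul  -> [0]
10   -> [0, 10]
sub  -> [-10]
4    -> [-10, 4]

[-10, 4]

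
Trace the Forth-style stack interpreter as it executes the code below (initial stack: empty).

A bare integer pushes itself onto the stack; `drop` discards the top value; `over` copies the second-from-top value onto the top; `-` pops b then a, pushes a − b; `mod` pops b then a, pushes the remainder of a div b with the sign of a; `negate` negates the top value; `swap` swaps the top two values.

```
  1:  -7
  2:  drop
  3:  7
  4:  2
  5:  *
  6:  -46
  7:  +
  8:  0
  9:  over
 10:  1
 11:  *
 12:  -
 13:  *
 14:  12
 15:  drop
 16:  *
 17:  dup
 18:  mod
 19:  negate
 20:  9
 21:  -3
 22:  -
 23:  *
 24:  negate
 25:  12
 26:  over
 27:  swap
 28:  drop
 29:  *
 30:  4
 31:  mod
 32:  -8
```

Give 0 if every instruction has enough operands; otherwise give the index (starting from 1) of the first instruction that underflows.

16

-7   : [-7]
drop : []
7    : [7]
2    : [7, 2]
*    : [14]
-46  : [14, -46]
+    : [-32]
0    : [-32, 0]
over : [-32, 0, -32]
1    : [-32, 0, -32, 1]
*    : [-32, 0, -32]
-    : [-32, 32]
*    : [-1024]
12   : [-1024, 12]
drop : [-1024]
*  — needs 2 operands, stack has 1 → underflow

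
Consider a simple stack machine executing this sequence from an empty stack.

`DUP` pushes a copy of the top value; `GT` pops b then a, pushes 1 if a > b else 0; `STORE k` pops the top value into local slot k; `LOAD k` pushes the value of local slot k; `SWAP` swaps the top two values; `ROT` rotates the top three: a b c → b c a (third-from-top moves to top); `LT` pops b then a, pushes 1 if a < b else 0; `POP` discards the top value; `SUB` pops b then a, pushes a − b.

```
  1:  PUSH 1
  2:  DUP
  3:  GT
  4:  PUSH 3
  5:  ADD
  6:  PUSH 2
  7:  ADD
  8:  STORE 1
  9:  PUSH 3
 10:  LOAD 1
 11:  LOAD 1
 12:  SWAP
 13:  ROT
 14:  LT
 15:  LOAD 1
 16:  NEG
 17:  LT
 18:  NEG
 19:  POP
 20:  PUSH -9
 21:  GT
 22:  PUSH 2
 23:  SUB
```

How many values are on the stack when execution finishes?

PUSH 1  -> 1
DUP     -> 1 1
GT      -> 0
PUSH 3  -> 0 3
ADD     -> 3
PUSH 2  -> 3 2
ADD     -> 5
STORE 1 -> (empty)
PUSH 3  -> 3
LOAD 1  -> 3 5
LOAD 1  -> 3 5 5
SWAP    -> 3 5 5
ROT     -> 5 5 3
LT      -> 5 0
LOAD 1  -> 5 0 5
NEG     -> 5 0 -5
LT      -> 5 0
NEG     -> 5 0
POP     -> 5
PUSH -9 -> 5 -9
GT      -> 1
PUSH 2  -> 1 2
SUB     -> -1

1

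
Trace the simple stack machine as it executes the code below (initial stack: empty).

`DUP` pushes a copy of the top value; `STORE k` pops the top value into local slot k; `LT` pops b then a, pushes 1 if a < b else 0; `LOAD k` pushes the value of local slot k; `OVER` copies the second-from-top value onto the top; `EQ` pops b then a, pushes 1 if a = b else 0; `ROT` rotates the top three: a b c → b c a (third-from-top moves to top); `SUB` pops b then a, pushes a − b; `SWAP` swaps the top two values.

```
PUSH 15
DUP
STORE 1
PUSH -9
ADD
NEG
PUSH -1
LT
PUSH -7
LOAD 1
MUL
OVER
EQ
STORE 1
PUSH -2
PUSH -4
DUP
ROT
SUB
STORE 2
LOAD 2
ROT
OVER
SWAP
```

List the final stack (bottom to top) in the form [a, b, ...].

[-4, -2, -2, 1]

PUSH 15 -> [15]
DUP     -> [15, 15]
STORE 1 -> [15]
PUSH -9 -> [15, -9]
ADD     -> [6]
NEG     -> [-6]
PUSH -1 -> [-6, -1]
LT      -> [1]
PUSH -7 -> [1, -7]
LOAD 1  -> [1, -7, 15]
MUL     -> [1, -105]
OVER    -> [1, -105, 1]
EQ      -> [1, 0]
STORE 1 -> [1]
PUSH -2 -> [1, -2]
PUSH -4 -> [1, -2, -4]
DUP     -> [1, -2, -4, -4]
ROT     -> [1, -4, -4, -2]
SUB     -> [1, -4, -2]
STORE 2 -> [1, -4]
LOAD 2  -> [1, -4, -2]
ROT     -> [-4, -2, 1]
OVER    -> [-4, -2, 1, -2]
SWAP    -> [-4, -2, -2, 1]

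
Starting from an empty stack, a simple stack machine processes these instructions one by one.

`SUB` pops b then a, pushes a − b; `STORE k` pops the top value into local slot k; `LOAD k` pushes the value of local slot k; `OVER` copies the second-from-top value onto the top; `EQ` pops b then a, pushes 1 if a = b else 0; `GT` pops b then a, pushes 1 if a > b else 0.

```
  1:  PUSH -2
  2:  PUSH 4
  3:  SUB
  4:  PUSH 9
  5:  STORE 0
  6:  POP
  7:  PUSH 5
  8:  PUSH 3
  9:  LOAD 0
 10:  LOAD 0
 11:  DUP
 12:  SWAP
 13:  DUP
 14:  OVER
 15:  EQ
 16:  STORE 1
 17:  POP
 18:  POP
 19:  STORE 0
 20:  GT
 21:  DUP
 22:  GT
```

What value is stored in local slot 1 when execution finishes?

1

PUSH -2  -2
PUSH 4   -2 4
SUB      -6
PUSH 9   -6 9
STORE 0  -6
POP      (empty)
PUSH 5   5
PUSH 3   5 3
LOAD 0   5 3 9
LOAD 0   5 3 9 9
DUP      5 3 9 9 9
SWAP     5 3 9 9 9
DUP      5 3 9 9 9 9
OVER     5 3 9 9 9 9 9
EQ       5 3 9 9 9 1
STORE 1  5 3 9 9 9
POP      5 3 9 9
POP      5 3 9
STORE 0  5 3
GT       1
DUP      1 1
GT       0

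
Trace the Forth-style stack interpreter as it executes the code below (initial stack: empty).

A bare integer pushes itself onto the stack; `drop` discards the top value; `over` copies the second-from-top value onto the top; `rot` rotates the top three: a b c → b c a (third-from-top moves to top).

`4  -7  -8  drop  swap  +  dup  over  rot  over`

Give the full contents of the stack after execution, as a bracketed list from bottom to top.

[-3, -3, -3, -3]

4    → 4
-7   → 4 -7
-8   → 4 -7 -8
drop → 4 -7
swap → -7 4
+    → -3
dup  → -3 -3
over → -3 -3 -3
rot  → -3 -3 -3
over → -3 -3 -3 -3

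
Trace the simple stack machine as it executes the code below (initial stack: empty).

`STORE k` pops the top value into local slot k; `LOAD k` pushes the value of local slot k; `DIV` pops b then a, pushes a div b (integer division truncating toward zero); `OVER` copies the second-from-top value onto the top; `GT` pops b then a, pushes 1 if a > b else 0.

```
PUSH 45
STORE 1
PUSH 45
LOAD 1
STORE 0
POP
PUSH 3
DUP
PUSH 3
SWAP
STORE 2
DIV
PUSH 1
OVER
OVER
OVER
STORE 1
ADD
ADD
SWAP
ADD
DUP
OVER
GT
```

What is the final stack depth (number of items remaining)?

2

PUSH 45 → 45
STORE 1 → (empty)
PUSH 45 → 45
LOAD 1  → 45 45
STORE 0 → 45
POP     → (empty)
PUSH 3  → 3
DUP     → 3 3
PUSH 3  → 3 3 3
SWAP    → 3 3 3
STORE 2 → 3 3
DIV     → 1
PUSH 1  → 1 1
OVER    → 1 1 1
OVER    → 1 1 1 1
OVER    → 1 1 1 1 1
STORE 1 → 1 1 1 1
ADD     → 1 1 2
ADD     → 1 3
SWAP    → 3 1
ADD     → 4
DUP     → 4 4
OVER    → 4 4 4
GT      → 4 0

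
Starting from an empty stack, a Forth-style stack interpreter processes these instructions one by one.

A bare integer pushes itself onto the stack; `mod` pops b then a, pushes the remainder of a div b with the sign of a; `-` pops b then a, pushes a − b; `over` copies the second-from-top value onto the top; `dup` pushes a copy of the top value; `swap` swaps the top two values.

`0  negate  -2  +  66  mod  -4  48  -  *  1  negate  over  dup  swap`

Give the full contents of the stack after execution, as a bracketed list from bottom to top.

0      : [0]
negate : [0]
-2     : [0, -2]
+      : [-2]
66     : [-2, 66]
mod    : [-2]
-4     : [-2, -4]
48     : [-2, -4, 48]
-      : [-2, -52]
*      : [104]
1      : [104, 1]
negate : [104, -1]
over   : [104, -1, 104]
dup    : [104, -1, 104, 104]
swap   : [104, -1, 104, 104]

[104, -1, 104, 104]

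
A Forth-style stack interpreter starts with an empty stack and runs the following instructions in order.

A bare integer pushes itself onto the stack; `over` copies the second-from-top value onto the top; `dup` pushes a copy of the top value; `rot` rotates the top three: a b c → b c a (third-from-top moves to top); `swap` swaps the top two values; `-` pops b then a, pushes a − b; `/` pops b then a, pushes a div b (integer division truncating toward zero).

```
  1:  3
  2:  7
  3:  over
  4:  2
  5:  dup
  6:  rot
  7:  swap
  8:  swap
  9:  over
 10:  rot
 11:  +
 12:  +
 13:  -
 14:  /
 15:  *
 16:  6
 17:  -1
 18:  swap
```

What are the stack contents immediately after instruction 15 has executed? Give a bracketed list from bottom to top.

3    -> [3]
7    -> [3, 7]
over -> [3, 7, 3]
2    -> [3, 7, 3, 2]
dup  -> [3, 7, 3, 2, 2]
rot  -> [3, 7, 2, 2, 3]
swap -> [3, 7, 2, 3, 2]
swap -> [3, 7, 2, 2, 3]
over -> [3, 7, 2, 2, 3, 2]
rot  -> [3, 7, 2, 3, 2, 2]
+    -> [3, 7, 2, 3, 4]
+    -> [3, 7, 2, 7]
-    -> [3, 7, -5]
/    -> [3, -1]
*    -> [-3]

[-3]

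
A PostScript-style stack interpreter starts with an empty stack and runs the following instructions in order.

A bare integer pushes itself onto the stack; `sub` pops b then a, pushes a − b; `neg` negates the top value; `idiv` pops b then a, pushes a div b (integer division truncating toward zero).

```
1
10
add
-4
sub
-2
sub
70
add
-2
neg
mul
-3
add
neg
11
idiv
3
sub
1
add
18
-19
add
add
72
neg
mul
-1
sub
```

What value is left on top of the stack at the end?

1    -> [1]
10   -> [1, 10]
add  -> [11]
-4   -> [11, -4]
sub  -> [15]
-2   -> [15, -2]
sub  -> [17]
70   -> [17, 70]
add  -> [87]
-2   -> [87, -2]
neg  -> [87, 2]
mul  -> [174]
-3   -> [174, -3]
add  -> [171]
neg  -> [-171]
11   -> [-171, 11]
idiv -> [-15]
3    -> [-15, 3]
sub  -> [-18]
1    -> [-18, 1]
add  -> [-17]
18   -> [-17, 18]
-19  -> [-17, 18, -19]
add  -> [-17, -1]
add  -> [-18]
72   -> [-18, 72]
neg  -> [-18, -72]
mul  -> [1296]
-1   -> [1296, -1]
sub  -> [1297]

1297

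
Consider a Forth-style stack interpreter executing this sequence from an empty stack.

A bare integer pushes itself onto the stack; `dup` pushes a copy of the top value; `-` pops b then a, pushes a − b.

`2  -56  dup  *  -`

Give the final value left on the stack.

2   -> 2
-56 -> 2 -56
dup -> 2 -56 -56
*   -> 2 3136
-   -> -3134

-3134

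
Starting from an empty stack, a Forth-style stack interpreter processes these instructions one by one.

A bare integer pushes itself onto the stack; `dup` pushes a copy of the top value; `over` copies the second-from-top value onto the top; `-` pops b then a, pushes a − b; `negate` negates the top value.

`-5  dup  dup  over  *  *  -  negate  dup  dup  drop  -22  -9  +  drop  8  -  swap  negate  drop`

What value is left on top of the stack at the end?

-128

-5     -> -5
dup    -> -5 -5
dup    -> -5 -5 -5
over   -> -5 -5 -5 -5
*      -> -5 -5 25
*      -> -5 -125
-      -> 120
negate -> -120
dup    -> -120 -120
dup    -> -120 -120 -120
drop   -> -120 -120
-22    -> -120 -120 -22
-9     -> -120 -120 -22 -9
+      -> -120 -120 -31
drop   -> -120 -120
8      -> -120 -120 8
-      -> -120 -128
swap   -> -128 -120
negate -> -128 120
drop   -> -128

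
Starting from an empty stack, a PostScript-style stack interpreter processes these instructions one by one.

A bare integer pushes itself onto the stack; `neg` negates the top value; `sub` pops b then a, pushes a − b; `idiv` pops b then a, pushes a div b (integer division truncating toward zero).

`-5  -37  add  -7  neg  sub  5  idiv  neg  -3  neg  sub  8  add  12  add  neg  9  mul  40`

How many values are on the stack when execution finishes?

-5   : [-5]
-37  : [-5, -37]
add  : [-42]
-7   : [-42, -7]
neg  : [-42, 7]
sub  : [-49]
5    : [-49, 5]
idiv : [-9]
neg  : [9]
-3   : [9, -3]
neg  : [9, 3]
sub  : [6]
8    : [6, 8]
add  : [14]
12   : [14, 12]
add  : [26]
neg  : [-26]
9    : [-26, 9]
mul  : [-234]
40   : [-234, 40]

2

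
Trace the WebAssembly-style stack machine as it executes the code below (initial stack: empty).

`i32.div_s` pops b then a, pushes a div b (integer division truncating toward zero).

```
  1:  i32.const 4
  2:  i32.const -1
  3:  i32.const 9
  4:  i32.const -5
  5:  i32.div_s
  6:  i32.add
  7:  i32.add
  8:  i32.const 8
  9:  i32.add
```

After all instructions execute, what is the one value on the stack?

10

i32.const 4   [4]
i32.const -1  [4, -1]
i32.const 9   [4, -1, 9]
i32.const -5  [4, -1, 9, -5]
i32.div_s     [4, -1, -1]
i32.add       [4, -2]
i32.add       [2]
i32.const 8   [2, 8]
i32.add       [10]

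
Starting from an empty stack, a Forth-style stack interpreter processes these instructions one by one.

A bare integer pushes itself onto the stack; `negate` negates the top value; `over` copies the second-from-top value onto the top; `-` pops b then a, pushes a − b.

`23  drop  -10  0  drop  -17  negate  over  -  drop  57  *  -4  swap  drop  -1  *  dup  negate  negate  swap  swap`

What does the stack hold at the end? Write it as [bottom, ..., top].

23     : 23
drop   : (empty)
-10    : -10
0      : -10 0
drop   : -10
-17    : -10 -17
negate : -10 17
over   : -10 17 -10
-      : -10 27
drop   : -10
57     : -10 57
*      : -570
-4     : -570 -4
swap   : -4 -570
drop   : -4
-1     : -4 -1
*      : 4
dup    : 4 4
negate : 4 -4
negate : 4 4
swap   : 4 4
swap   : 4 4

[4, 4]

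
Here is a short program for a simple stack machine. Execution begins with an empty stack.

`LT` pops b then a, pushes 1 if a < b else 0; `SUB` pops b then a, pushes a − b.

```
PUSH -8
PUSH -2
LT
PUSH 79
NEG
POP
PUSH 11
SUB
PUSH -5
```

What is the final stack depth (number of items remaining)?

PUSH -8 : -8
PUSH -2 : -8 -2
LT      : 1
PUSH 79 : 1 79
NEG     : 1 -79
POP     : 1
PUSH 11 : 1 11
SUB     : -10
PUSH -5 : -10 -5

2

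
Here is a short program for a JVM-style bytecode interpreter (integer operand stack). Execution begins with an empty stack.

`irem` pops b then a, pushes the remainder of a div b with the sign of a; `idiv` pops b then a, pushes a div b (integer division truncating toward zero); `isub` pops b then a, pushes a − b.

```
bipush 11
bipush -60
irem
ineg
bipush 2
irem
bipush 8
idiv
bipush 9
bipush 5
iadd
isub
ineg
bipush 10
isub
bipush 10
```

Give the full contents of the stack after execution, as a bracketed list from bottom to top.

[4, 10]

bipush 11  -> 11
bipush -60 -> 11 -60
irem       -> 11
ineg       -> -11
bipush 2   -> -11 2
irem       -> -1
bipush 8   -> -1 8
idiv       -> 0
bipush 9   -> 0 9
bipush 5   -> 0 9 5
iadd       -> 0 14
isub       -> -14
ineg       -> 14
bipush 10  -> 14 10
isub       -> 4
bipush 10  -> 4 10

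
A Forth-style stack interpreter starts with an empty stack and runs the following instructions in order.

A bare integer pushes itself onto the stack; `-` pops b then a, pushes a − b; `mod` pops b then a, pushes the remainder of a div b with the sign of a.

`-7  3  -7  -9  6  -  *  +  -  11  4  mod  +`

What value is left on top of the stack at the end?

-112

-7  → -7
3   → -7 3
-7  → -7 3 -7
-9  → -7 3 -7 -9
6   → -7 3 -7 -9 6
-   → -7 3 -7 -15
*   → -7 3 105
+   → -7 108
-   → -115
11  → -115 11
4   → -115 11 4
mod → -115 3
+   → -112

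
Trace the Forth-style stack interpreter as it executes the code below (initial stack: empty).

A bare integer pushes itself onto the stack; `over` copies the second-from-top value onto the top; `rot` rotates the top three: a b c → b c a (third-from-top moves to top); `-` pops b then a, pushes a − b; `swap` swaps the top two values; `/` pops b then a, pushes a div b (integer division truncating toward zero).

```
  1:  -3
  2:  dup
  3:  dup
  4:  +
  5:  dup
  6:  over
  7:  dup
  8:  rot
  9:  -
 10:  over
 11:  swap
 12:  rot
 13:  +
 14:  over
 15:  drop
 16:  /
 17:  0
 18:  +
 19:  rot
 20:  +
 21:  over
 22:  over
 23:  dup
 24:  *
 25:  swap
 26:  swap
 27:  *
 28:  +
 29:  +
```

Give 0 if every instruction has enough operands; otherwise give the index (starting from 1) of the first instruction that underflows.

0

-3   → [-3]
dup  → [-3, -3]
dup  → [-3, -3, -3]
+    → [-3, -6]
dup  → [-3, -6, -6]
over → [-3, -6, -6, -6]
dup  → [-3, -6, -6, -6, -6]
rot  → [-3, -6, -6, -6, -6]
-    → [-3, -6, -6, 0]
over → [-3, -6, -6, 0, -6]
swap → [-3, -6, -6, -6, 0]
rot  → [-3, -6, -6, 0, -6]
+    → [-3, -6, -6, -6]
over → [-3, -6, -6, -6, -6]
drop → [-3, -6, -6, -6]
/    → [-3, -6, 1]
0    → [-3, -6, 1, 0]
+    → [-3, -6, 1]
rot  → [-6, 1, -3]
+    → [-6, -2]
over → [-6, -2, -6]
over → [-6, -2, -6, -2]
dup  → [-6, -2, -6, -2, -2]
*    → [-6, -2, -6, 4]
swap → [-6, -2, 4, -6]
swap → [-6, -2, -6, 4]
*    → [-6, -2, -24]
+    → [-6, -26]
+    → [-32]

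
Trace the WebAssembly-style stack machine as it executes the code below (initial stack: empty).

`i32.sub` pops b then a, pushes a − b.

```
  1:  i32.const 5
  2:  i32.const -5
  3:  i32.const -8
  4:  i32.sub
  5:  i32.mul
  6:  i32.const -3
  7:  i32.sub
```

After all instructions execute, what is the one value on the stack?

18

i32.const 5  → 5
i32.const -5 → 5 -5
i32.const -8 → 5 -5 -8
i32.sub      → 5 3
i32.mul      → 15
i32.const -3 → 15 -3
i32.sub      → 18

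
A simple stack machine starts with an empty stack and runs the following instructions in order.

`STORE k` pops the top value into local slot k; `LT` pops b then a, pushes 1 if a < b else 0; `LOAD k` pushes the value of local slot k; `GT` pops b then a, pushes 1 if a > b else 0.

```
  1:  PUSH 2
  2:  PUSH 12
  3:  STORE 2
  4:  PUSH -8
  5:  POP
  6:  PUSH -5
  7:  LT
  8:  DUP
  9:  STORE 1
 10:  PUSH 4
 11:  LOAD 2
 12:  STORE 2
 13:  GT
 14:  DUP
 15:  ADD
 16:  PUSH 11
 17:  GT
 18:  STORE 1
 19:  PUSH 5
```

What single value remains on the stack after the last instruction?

5

PUSH 2  → [2]
PUSH 12 → [2, 12]
STORE 2 → [2]
PUSH -8 → [2, -8]
POP     → [2]
PUSH -5 → [2, -5]
LT      → [0]
DUP     → [0, 0]
STORE 1 → [0]
PUSH 4  → [0, 4]
LOAD 2  → [0, 4, 12]
STORE 2 → [0, 4]
GT      → [0]
DUP     → [0, 0]
ADD     → [0]
PUSH 11 → [0, 11]
GT      → [0]
STORE 1 → []
PUSH 5  → [5]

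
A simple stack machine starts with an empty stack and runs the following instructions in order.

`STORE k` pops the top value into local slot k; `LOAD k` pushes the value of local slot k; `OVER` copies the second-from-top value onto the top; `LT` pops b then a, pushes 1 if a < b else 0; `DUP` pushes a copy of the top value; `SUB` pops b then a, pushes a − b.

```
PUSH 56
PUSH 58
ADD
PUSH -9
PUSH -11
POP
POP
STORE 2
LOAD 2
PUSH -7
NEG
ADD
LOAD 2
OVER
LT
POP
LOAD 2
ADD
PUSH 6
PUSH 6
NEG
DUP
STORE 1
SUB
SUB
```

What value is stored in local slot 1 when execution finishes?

PUSH 56  : [56]
PUSH 58  : [56, 58]
ADD      : [114]
PUSH -9  : [114, -9]
PUSH -11 : [114, -9, -11]
POP      : [114, -9]
POP      : [114]
STORE 2  : []
LOAD 2   : [114]
PUSH -7  : [114, -7]
NEG      : [114, 7]
ADD      : [121]
LOAD 2   : [121, 114]
OVER     : [121, 114, 121]
LT       : [121, 1]
POP      : [121]
LOAD 2   : [121, 114]
ADD      : [235]
PUSH 6   : [235, 6]
PUSH 6   : [235, 6, 6]
NEG      : [235, 6, -6]
DUP      : [235, 6, -6, -6]
STORE 1  : [235, 6, -6]
SUB      : [235, 12]
SUB      : [223]

-6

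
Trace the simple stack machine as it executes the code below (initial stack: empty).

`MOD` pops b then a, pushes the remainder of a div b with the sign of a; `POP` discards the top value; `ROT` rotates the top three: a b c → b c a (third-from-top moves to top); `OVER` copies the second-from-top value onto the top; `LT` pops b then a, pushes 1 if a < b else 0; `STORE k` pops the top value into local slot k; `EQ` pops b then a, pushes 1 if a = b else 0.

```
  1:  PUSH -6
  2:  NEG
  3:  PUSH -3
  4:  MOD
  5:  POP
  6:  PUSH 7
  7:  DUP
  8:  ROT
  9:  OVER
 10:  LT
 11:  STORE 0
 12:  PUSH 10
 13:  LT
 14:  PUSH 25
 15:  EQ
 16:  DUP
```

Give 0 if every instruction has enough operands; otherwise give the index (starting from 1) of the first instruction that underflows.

PUSH -6 : [-6]
NEG     : [6]
PUSH -3 : [6, -3]
MOD     : [0]
POP     : []
PUSH 7  : [7]
DUP     : [7, 7]
ROT  — needs 3 operands, stack has 2 → underflow

8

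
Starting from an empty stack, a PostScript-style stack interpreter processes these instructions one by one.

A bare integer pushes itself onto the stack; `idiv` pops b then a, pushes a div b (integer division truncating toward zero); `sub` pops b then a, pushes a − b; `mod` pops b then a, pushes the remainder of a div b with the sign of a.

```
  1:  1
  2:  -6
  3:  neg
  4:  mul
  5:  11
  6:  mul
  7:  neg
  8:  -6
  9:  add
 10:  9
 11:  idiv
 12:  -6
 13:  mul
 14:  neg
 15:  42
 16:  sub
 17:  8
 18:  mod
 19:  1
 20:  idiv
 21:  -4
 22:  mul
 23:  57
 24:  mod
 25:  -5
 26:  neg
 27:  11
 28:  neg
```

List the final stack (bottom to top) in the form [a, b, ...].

1     1
-6    1 -6
neg   1 6
mul   6
11    6 11
mul   66
neg   -66
-6    -66 -6
add   -72
9     -72 9
idiv  -8
-6    -8 -6
mul   48
neg   -48
42    -48 42
sub   -90
8     -90 8
mod   -2
1     -2 1
idiv  -2
-4    -2 -4
mul   8
57    8 57
mod   8
-5    8 -5
neg   8 5
11    8 5 11
neg   8 5 -11

[8, 5, -11]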